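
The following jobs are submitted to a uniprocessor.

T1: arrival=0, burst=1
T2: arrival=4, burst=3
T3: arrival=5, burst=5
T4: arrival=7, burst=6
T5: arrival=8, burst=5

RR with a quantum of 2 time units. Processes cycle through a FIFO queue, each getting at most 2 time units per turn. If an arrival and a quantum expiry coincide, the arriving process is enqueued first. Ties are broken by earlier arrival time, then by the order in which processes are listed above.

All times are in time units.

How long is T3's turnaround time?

15

Schedule: | T1 0-1 | idle 1-4 | T2 4-6 | T3 6-8 | T2 8-9 | T4 9-11 | T5 11-13 | T3 13-15 | T4 15-17 | T5 17-19 | T3 19-20 | T4 20-22 | T5 22-23 |
Completion: T1=1  T2=9  T3=20  T4=22  T5=23
Turnaround(T3) = completion − arrival = 20 − 5 = 15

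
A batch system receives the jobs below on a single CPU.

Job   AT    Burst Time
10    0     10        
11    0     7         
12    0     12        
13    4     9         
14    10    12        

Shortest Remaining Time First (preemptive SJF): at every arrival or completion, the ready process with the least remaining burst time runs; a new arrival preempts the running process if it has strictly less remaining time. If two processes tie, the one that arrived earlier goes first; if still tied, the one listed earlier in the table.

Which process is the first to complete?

Schedule: | 11 0-7 | 13 7-16 | 10 16-26 | 12 26-38 | 14 38-50 |
Completion: 10=26  11=7  12=38  13=16  14=50
Finish order: 11 → 13 → 10 → 12 → 14

11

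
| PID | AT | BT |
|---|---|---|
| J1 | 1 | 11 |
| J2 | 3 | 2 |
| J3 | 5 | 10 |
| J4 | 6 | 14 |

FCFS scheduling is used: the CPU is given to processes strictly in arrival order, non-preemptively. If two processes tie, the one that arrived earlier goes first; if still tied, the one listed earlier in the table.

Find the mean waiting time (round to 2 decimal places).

9.00

Gantt: | idle 0-1 | J1 1-12 | J2 12-14 | J3 14-24 | J4 24-38 |
Completion: J1=12  J2=14  J3=24  J4=38
Waiting times: J1=0, J2=9, J3=9, J4=18
Average waiting = (0+9+9+18) / 4 = 36/4 = 9.00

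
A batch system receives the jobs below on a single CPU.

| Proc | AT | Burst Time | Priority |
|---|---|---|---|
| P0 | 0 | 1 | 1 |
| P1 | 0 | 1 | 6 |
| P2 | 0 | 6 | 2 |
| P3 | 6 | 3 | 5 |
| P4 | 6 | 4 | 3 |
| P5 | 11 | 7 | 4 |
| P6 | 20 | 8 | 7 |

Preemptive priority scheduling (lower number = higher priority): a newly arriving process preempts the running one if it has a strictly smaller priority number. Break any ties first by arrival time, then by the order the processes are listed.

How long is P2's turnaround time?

7

Timeline: | P0 0-1 | P2 1-7 | P4 7-11 | P5 11-18 | P3 18-21 | P1 21-22 | P6 22-30 |
Completion: P0=1  P1=22  P2=7  P3=21  P4=11  P5=18  P6=30
Turnaround (C−A): P0=1  P1=22  P2=7  P3=15  P4=5  P5=7  P6=10
Turnaround(P2) = completion − arrival = 7 − 0 = 7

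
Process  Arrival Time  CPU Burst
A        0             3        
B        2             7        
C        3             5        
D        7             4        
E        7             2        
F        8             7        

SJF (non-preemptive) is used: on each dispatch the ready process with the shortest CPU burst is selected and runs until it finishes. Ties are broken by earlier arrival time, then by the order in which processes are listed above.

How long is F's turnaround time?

Gantt: | A 0-3 | C 3-8 | E 8-10 | D 10-14 | B 14-21 | F 21-28 |
Completion: A=3  B=21  C=8  D=14  E=10  F=28
Turnaround (C−A): A=3  B=19  C=5  D=7  E=3  F=20
Turnaround(F) = completion − arrival = 28 − 8 = 20

20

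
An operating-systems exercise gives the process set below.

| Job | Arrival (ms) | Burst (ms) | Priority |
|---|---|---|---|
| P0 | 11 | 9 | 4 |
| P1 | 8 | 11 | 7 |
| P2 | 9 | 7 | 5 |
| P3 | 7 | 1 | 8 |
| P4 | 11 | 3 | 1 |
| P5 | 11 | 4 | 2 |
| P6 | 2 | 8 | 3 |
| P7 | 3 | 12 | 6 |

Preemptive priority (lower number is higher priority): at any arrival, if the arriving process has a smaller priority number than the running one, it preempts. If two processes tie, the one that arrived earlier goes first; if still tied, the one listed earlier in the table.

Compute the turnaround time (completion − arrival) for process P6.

8

Gantt: | idle 0-2 | P6 2-10 | P2 10-11 | P4 11-14 | P5 14-18 | P0 18-27 | P2 27-33 | P7 33-45 | P1 45-56 | P3 56-57 |
Completion: P0=27  P1=56  P2=33  P3=57  P4=14  P5=18  P6=10  P7=45
Turnaround (C−A): P0=16  P1=48  P2=24  P3=50  P4=3  P5=7  P6=8  P7=42
Turnaround(P6) = completion − arrival = 10 − 2 = 8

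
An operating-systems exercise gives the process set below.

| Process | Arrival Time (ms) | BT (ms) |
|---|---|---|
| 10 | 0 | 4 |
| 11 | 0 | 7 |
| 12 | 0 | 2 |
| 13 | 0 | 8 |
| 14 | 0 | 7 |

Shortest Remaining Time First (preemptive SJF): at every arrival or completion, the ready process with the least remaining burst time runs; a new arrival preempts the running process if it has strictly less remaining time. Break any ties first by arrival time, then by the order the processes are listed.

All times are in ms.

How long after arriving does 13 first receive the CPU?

20

Gantt: | 12 0-2 | 10 2-6 | 11 6-13 | 14 13-20 | 13 20-28 |
Completion: 10=6  11=13  12=2  13=28  14=20
Response(13) = first start − arrival = 20 − 0 = 20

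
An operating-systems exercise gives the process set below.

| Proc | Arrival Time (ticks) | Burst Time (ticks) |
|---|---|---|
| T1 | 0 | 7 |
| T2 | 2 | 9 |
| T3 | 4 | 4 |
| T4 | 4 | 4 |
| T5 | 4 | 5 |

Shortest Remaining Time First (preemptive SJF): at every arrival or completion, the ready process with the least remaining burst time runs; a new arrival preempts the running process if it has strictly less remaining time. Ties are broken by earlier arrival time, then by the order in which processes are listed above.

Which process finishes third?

Timeline: | T1 0-7 | T3 7-11 | T4 11-15 | T5 15-20 | T2 20-29 |
Completion: T1=7  T2=29  T3=11  T4=15  T5=20
Finish order: T1 → T3 → T4 → T5 → T2

T4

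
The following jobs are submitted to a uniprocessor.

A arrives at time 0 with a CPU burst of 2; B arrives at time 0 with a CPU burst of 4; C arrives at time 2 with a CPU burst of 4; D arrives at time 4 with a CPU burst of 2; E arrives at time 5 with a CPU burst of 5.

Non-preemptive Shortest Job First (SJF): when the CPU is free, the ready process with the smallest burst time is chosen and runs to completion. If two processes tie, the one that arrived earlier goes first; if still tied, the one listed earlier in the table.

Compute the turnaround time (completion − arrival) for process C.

10

Schedule: | A 0-2 | B 2-6 | D 6-8 | C 8-12 | E 12-17 |
Completion: A=2  B=6  C=12  D=8  E=17
Turnaround (C−A): A=2  B=6  C=10  D=4  E=12
Turnaround(C) = completion − arrival = 12 − 2 = 10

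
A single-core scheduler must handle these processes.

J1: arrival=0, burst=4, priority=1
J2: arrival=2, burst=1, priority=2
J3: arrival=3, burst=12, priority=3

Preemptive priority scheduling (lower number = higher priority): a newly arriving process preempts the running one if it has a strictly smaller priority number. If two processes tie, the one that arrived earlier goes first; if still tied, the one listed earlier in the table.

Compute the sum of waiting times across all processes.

4

Timeline: | J1 0-4 | J2 4-5 | J3 5-17 |
Completion: J1=4  J2=5  J3=17
Turnaround (C−A): J1=4  J2=3  J3=14
Waiting = turnaround − burst: J1=0, J2=2, J3=2
Total waiting = 0 + 2 + 2 = 4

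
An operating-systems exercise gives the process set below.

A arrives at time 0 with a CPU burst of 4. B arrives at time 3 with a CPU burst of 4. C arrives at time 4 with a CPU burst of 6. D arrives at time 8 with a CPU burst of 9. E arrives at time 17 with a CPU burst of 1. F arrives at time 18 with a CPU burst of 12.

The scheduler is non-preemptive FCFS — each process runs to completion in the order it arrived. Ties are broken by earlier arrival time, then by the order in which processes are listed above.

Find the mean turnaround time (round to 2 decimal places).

9.83

Schedule: | A 0-4 | B 4-8 | C 8-14 | D 14-23 | E 23-24 | F 24-36 |
Completion: A=4  B=8  C=14  D=23  E=24  F=36
Turnaround (C−A): A=4  B=5  C=10  D=15  E=7  F=18
Turnaround times: A=4, B=5, C=10, D=15, E=7, F=18
Average turnaround = (4+5+10+15+7+18) / 6 = 59/6 = 9.83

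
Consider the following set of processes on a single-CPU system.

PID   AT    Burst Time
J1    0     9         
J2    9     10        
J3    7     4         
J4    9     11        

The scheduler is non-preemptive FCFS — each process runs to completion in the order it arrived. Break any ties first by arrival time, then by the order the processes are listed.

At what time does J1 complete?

Gantt: | J1 0-9 | J3 9-13 | J2 13-23 | J4 23-34 |
Completion: J1=9  J2=23  J3=13  J4=34

9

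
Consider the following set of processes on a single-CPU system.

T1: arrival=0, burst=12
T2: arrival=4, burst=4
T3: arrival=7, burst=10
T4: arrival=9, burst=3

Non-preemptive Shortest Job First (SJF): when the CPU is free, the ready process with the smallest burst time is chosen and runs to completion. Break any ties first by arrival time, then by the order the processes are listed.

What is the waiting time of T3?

Gantt: | T1 0-12 | T4 12-15 | T2 15-19 | T3 19-29 |
Completion: T1=12  T2=19  T3=29  T4=15
Turnaround (C−A): T1=12  T2=15  T3=22  T4=6
Waiting(T3) = turnaround − burst = 22 − 10 = 12

12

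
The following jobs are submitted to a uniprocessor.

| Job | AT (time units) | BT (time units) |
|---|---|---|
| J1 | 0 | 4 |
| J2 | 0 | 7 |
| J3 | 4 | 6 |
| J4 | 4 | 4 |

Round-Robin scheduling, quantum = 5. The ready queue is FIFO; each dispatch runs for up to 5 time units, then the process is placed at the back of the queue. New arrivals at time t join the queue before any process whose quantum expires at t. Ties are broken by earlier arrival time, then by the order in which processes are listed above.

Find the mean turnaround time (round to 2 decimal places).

13.75

Schedule: | J1 0-4 | J2 4-9 | J3 9-14 | J4 14-18 | J2 18-20 | J3 20-21 |
Completion: J1=4  J2=20  J3=21  J4=18
Turnaround (C−A): J1=4  J2=20  J3=17  J4=14
Turnaround times: J1=4, J2=20, J3=17, J4=14
Average turnaround = (4+20+17+14) / 4 = 55/4 = 13.75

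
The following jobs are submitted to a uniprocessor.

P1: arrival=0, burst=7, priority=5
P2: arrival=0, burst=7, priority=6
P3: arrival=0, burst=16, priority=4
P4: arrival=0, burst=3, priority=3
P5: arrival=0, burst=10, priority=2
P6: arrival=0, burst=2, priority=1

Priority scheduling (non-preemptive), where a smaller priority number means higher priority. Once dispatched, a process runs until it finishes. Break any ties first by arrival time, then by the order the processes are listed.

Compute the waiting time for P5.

Timeline: | P6 0-2 | P5 2-12 | P4 12-15 | P3 15-31 | P1 31-38 | P2 38-45 |
Completion: P1=38  P2=45  P3=31  P4=15  P5=12  P6=2
Waiting(P5) = turnaround − burst = 12 − 10 = 2

2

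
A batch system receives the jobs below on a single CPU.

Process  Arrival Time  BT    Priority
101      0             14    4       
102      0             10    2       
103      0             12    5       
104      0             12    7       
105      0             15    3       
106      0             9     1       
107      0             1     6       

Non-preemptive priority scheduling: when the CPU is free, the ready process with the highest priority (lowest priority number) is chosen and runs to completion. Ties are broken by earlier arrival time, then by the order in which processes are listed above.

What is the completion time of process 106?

Timeline: | 106 0-9 | 102 9-19 | 105 19-34 | 101 34-48 | 103 48-60 | 107 60-61 | 104 61-73 |
Completion: 101=48  102=19  103=60  104=73  105=34  106=9  107=61
Turnaround (C−A): 101=48  102=19  103=60  104=73  105=34  106=9  107=61

9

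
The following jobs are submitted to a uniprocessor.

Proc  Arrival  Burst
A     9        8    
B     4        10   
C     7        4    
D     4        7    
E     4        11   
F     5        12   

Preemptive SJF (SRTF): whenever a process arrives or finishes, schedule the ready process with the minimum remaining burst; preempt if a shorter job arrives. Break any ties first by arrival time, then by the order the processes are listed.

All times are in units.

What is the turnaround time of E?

Schedule: | idle 0-4 | D 4-11 | C 11-15 | A 15-23 | B 23-33 | E 33-44 | F 44-56 |
Completion: A=23  B=33  C=15  D=11  E=44  F=56
Turnaround (C−A): A=14  B=29  C=8  D=7  E=40  F=51
Turnaround(E) = completion − arrival = 44 − 4 = 40

40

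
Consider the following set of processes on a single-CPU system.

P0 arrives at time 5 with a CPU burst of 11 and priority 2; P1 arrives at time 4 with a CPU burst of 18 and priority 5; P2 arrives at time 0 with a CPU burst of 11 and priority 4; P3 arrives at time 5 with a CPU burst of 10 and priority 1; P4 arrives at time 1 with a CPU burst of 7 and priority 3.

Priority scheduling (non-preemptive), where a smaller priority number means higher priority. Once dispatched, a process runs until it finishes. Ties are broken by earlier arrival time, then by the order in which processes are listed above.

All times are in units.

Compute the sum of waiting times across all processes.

Timeline: | P2 0-11 | P3 11-21 | P0 21-32 | P4 32-39 | P1 39-57 |
Completion: P0=32  P1=57  P2=11  P3=21  P4=39
Waiting = turnaround − burst: P0=16, P1=35, P2=0, P3=6, P4=31
Total waiting = 16 + 35 + 0 + 6 + 31 = 88

88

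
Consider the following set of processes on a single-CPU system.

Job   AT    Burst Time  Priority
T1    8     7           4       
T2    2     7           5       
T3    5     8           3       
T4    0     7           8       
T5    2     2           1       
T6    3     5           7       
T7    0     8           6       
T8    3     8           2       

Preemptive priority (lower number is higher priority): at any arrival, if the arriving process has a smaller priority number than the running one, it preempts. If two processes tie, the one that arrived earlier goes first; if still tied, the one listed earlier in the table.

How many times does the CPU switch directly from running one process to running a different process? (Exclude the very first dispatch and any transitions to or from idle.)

Timeline: | T7 0-2 | T5 2-4 | T8 4-12 | T3 12-20 | T1 20-27 | T2 27-34 | T7 34-40 | T6 40-45 | T4 45-52 |
Completion: T1=27  T2=34  T3=20  T4=52  T5=4  T6=45  T7=40  T8=12
Turnaround (C−A): T1=19  T2=32  T3=15  T4=52  T5=2  T6=42  T7=40  T8=9

8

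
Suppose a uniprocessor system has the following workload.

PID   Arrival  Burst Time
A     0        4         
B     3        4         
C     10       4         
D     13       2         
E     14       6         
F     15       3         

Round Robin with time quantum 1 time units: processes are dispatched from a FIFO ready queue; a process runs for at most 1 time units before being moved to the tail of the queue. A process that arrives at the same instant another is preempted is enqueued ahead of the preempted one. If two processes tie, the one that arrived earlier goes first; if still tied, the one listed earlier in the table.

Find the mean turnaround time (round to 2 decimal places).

6.17

Schedule: | A 0-3 | B 3-4 | A 4-5 | B 5-8 | idle 8-10 | C 10-13 | D 13-14 | C 14-15 | E 15-16 | D 16-17 | F 17-18 | E 18-19 | F 19-20 | E 20-21 | F 21-22 | E 22-25 |
Completion: A=5  B=8  C=15  D=17  E=25  F=22
Turnaround times: A=5, B=5, C=5, D=4, E=11, F=7
Average turnaround = (5+5+5+4+11+7) / 6 = 37/6 = 6.17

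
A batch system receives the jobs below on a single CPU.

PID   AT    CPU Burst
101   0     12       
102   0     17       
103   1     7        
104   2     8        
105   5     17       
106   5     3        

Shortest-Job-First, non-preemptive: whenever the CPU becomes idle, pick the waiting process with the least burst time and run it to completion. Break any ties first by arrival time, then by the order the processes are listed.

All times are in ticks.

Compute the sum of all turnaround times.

177

Timeline: | 101 0-12 | 106 12-15 | 103 15-22 | 104 22-30 | 102 30-47 | 105 47-64 |
Completion: 101=12  102=47  103=22  104=30  105=64  106=15
Turnaround (C−A): 101=12  102=47  103=21  104=28  105=59  106=10
Turnaround = completion − arrival: 101=12, 102=47, 103=21, 104=28, 105=59, 106=10
Total turnaround = 12 + 47 + 21 + 28 + 59 + 10 = 177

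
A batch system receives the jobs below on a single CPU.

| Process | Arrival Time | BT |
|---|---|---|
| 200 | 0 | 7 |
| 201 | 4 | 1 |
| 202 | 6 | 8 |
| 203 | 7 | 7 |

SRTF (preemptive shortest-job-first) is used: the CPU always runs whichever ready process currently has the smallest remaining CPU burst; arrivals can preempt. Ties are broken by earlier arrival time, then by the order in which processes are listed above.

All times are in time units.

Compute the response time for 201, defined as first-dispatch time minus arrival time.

0

Schedule: | 200 0-4 | 201 4-5 | 200 5-8 | 203 8-15 | 202 15-23 |
Completion: 200=8  201=5  202=23  203=15
Response(201) = first start − arrival = 4 − 4 = 0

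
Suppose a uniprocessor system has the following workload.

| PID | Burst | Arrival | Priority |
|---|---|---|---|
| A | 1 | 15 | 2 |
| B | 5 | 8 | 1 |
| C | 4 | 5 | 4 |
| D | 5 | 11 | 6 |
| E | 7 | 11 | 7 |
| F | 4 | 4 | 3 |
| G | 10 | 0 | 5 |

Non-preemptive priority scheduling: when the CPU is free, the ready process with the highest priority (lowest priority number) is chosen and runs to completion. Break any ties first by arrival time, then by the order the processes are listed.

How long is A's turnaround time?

1

Gantt: | G 0-10 | B 10-15 | A 15-16 | F 16-20 | C 20-24 | D 24-29 | E 29-36 |
Completion: A=16  B=15  C=24  D=29  E=36  F=20  G=10
Turnaround (C−A): A=1  B=7  C=19  D=18  E=25  F=16  G=10
Turnaround(A) = completion − arrival = 16 − 15 = 1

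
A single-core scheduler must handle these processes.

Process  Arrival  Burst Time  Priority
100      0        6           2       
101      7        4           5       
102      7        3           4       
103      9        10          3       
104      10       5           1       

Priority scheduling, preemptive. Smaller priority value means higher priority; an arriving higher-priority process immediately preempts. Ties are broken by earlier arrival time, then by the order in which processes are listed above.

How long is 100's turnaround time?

Timeline: | 100 0-6 | idle 6-7 | 102 7-9 | 103 9-10 | 104 10-15 | 103 15-24 | 102 24-25 | 101 25-29 |
Completion: 100=6  101=29  102=25  103=24  104=15
Turnaround (C−A): 100=6  101=22  102=18  103=15  104=5
Turnaround(100) = completion − arrival = 6 − 0 = 6

6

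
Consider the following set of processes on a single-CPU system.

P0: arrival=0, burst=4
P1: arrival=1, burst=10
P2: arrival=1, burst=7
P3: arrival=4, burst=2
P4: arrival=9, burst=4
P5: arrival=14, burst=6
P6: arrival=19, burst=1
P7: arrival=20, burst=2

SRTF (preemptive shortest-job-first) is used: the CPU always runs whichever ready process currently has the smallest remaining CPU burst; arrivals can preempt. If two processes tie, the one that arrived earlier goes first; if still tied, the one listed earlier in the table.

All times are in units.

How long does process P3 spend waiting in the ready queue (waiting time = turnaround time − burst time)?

0

Timeline: | P0 0-4 | P3 4-6 | P2 6-13 | P4 13-17 | P5 17-19 | P6 19-20 | P7 20-22 | P5 22-26 | P1 26-36 |
Completion: P0=4  P1=36  P2=13  P3=6  P4=17  P5=26  P6=20  P7=22
Waiting(P3) = turnaround − burst = 2 − 2 = 0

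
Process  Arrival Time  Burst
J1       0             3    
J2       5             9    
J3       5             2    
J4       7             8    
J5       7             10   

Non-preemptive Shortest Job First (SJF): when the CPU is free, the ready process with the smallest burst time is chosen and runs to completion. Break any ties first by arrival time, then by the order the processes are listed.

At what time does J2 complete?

Schedule: | J1 0-3 | idle 3-5 | J3 5-7 | J4 7-15 | J2 15-24 | J5 24-34 |
Completion: J1=3  J2=24  J3=7  J4=15  J5=34

24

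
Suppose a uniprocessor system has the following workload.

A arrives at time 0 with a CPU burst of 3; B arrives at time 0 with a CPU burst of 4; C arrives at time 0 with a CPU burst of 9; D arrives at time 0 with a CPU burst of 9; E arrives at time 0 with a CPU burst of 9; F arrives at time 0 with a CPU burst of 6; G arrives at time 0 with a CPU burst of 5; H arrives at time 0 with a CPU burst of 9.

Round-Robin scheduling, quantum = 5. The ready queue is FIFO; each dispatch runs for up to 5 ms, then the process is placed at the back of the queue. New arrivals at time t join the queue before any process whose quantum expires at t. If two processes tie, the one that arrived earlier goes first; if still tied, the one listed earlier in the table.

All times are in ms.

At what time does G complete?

32

Timeline: | A 0-3 | B 3-7 | C 7-12 | D 12-17 | E 17-22 | F 22-27 | G 27-32 | H 32-37 | C 37-41 | D 41-45 | E 45-49 | F 49-50 | H 50-54 |
Completion: A=3  B=7  C=41  D=45  E=49  F=50  G=32  H=54
Turnaround (C−A): A=3  B=7  C=41  D=45  E=49  F=50  G=32  H=54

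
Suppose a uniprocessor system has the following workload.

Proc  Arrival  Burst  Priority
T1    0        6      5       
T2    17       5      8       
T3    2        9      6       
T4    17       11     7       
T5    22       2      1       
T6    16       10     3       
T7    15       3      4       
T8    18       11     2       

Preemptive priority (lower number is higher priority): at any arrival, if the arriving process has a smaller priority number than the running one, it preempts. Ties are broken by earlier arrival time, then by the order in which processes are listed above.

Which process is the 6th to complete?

Gantt: | T1 0-6 | T3 6-15 | T7 15-16 | T6 16-18 | T8 18-22 | T5 22-24 | T8 24-31 | T6 31-39 | T7 39-41 | T4 41-52 | T2 52-57 |
Completion: T1=6  T2=57  T3=15  T4=52  T5=24  T6=39  T7=41  T8=31
Turnaround (C−A): T1=6  T2=40  T3=13  T4=35  T5=2  T6=23  T7=26  T8=13
Finish order: T1 → T3 → T5 → T8 → T6 → T7 → T4 → T2

T7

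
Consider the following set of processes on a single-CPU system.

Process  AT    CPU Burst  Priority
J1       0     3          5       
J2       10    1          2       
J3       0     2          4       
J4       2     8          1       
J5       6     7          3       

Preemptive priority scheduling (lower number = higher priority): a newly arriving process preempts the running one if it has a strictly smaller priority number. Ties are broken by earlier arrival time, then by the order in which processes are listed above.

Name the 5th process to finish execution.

Timeline: | J3 0-2 | J4 2-10 | J2 10-11 | J5 11-18 | J1 18-21 |
Completion: J1=21  J2=11  J3=2  J4=10  J5=18
Turnaround (C−A): J1=21  J2=1  J3=2  J4=8  J5=12
Finish order: J3 → J4 → J2 → J5 → J1

J1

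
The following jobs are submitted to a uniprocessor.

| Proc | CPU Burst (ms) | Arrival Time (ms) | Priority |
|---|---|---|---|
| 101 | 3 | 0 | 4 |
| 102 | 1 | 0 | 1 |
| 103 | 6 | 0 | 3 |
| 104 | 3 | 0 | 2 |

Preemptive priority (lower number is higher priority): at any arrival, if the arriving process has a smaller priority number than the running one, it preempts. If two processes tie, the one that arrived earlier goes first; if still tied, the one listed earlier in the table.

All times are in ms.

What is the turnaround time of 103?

10

Timeline: | 102 0-1 | 104 1-4 | 103 4-10 | 101 10-13 |
Completion: 101=13  102=1  103=10  104=4
Turnaround (C−A): 101=13  102=1  103=10  104=4
Turnaround(103) = completion − arrival = 10 − 0 = 10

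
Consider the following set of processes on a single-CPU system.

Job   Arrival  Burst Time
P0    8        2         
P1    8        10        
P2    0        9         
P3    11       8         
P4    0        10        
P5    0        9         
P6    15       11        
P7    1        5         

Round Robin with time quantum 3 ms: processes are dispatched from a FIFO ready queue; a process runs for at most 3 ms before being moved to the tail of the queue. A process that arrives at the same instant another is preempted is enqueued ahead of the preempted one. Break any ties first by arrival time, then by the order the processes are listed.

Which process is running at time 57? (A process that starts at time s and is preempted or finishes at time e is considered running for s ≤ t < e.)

Schedule: | P2 0-3 | P4 3-6 | P5 6-9 | P7 9-12 | P2 12-15 | P4 15-18 | P0 18-20 | P1 20-23 | P5 23-26 | P3 26-29 | P7 29-31 | P6 31-34 | P2 34-37 | P4 37-40 | P1 40-43 | P5 43-46 | P3 46-49 | P6 49-52 | P4 52-53 | P1 53-56 | P3 56-58 | P6 58-61 | P1 61-62 | P6 62-64 |
Completion: P0=20  P1=62  P2=37  P3=58  P4=53  P5=46  P6=64  P7=31

P3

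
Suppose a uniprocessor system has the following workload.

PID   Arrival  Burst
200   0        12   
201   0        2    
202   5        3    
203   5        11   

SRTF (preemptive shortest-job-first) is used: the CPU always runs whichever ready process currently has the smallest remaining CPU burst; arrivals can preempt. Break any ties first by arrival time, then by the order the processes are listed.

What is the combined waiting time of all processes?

17

Timeline: | 201 0-2 | 200 2-5 | 202 5-8 | 200 8-17 | 203 17-28 |
Completion: 200=17  201=2  202=8  203=28
Turnaround (C−A): 200=17  201=2  202=3  203=23
Waiting = turnaround − burst: 200=5, 201=0, 202=0, 203=12
Total waiting = 5 + 0 + 0 + 12 = 17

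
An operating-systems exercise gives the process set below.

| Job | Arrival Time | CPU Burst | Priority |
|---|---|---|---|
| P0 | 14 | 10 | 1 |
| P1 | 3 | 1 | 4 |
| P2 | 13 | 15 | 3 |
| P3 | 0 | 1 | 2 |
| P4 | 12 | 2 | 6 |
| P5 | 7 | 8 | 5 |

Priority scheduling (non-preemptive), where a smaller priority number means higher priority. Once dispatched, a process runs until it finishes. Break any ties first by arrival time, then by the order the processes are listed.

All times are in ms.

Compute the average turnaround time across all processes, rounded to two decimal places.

Gantt: | P3 0-1 | idle 1-3 | P1 3-4 | idle 4-7 | P5 7-15 | P0 15-25 | P2 25-40 | P4 40-42 |
Completion: P0=25  P1=4  P2=40  P3=1  P4=42  P5=15
Turnaround (C−A): P0=11  P1=1  P2=27  P3=1  P4=30  P5=8
Turnaround times: P0=11, P1=1, P2=27, P3=1, P4=30, P5=8
Average turnaround = (11+1+27+1+30+8) / 6 = 78/6 = 13.00

13.00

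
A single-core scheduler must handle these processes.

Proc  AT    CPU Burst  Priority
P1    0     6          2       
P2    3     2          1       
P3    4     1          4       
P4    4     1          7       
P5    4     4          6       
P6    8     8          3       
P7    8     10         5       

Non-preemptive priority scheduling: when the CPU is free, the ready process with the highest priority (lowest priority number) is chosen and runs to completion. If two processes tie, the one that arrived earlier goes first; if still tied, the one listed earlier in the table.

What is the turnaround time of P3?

Gantt: | P1 0-6 | P2 6-8 | P6 8-16 | P3 16-17 | P7 17-27 | P5 27-31 | P4 31-32 |
Completion: P1=6  P2=8  P3=17  P4=32  P5=31  P6=16  P7=27
Turnaround (C−A): P1=6  P2=5  P3=13  P4=28  P5=27  P6=8  P7=19
Turnaround(P3) = completion − arrival = 17 − 4 = 13

13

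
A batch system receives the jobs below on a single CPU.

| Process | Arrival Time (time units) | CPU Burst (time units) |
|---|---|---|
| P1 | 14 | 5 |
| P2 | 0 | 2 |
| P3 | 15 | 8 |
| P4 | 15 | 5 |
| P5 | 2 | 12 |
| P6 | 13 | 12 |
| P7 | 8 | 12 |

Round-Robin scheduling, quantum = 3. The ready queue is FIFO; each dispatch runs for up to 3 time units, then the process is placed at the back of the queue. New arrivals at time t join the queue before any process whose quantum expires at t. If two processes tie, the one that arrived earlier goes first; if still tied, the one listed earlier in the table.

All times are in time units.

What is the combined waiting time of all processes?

Timeline: | P2 0-2 | P5 2-8 | P7 8-11 | P5 11-14 | P7 14-17 | P6 17-20 | P1 20-23 | P5 23-26 | P3 26-29 | P4 29-32 | P7 32-35 | P6 35-38 | P1 38-40 | P3 40-43 | P4 43-45 | P7 45-48 | P6 48-51 | P3 51-53 | P6 53-56 |
Completion: P1=40  P2=2  P3=53  P4=45  P5=26  P6=56  P7=48
Turnaround (C−A): P1=26  P2=2  P3=38  P4=30  P5=24  P6=43  P7=40
Waiting = turnaround − burst: P1=21, P2=0, P3=30, P4=25, P5=12, P6=31, P7=28
Total waiting = 21 + 0 + 30 + 25 + 12 + 31 + 28 = 147

147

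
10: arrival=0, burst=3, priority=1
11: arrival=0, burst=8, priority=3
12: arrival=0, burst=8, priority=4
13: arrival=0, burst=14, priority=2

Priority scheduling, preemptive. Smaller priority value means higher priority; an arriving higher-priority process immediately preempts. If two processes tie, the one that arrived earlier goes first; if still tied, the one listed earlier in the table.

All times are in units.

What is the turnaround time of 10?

3

Gantt: | 10 0-3 | 13 3-17 | 11 17-25 | 12 25-33 |
Completion: 10=3  11=25  12=33  13=17
Turnaround(10) = completion − arrival = 3 − 0 = 3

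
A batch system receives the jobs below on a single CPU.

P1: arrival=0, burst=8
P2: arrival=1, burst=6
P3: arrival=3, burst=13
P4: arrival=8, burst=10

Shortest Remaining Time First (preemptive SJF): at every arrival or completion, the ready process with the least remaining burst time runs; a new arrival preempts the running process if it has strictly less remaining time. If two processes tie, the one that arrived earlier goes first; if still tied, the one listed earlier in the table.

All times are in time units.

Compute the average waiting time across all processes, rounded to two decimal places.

8.25

Timeline: | P1 0-1 | P2 1-7 | P1 7-14 | P4 14-24 | P3 24-37 |
Completion: P1=14  P2=7  P3=37  P4=24
Waiting times: P1=6, P2=0, P3=21, P4=6
Average waiting = (6+0+21+6) / 4 = 33/4 = 8.25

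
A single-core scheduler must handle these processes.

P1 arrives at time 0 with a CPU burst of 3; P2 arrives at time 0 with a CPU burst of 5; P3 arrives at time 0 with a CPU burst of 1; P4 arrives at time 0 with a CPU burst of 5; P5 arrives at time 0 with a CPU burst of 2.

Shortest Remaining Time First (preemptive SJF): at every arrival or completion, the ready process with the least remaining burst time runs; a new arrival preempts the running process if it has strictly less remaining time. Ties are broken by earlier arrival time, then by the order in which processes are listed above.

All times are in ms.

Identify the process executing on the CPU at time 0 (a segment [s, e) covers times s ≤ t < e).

P3

Gantt: | P3 0-1 | P5 1-3 | P1 3-6 | P2 6-11 | P4 11-16 |
Completion: P1=6  P2=11  P3=1  P4=16  P5=3
Turnaround (C−A): P1=6  P2=11  P3=1  P4=16  P5=3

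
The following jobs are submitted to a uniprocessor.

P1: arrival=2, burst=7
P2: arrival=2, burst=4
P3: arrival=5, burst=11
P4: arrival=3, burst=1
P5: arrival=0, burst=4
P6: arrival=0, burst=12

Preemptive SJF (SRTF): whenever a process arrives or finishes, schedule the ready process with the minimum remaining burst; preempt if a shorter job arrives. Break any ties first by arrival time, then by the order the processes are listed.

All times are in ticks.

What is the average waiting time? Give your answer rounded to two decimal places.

Timeline: | P5 0-4 | P4 4-5 | P2 5-9 | P1 9-16 | P3 16-27 | P6 27-39 |
Completion: P1=16  P2=9  P3=27  P4=5  P5=4  P6=39
Waiting times: P1=7, P2=3, P3=11, P4=1, P5=0, P6=27
Average waiting = (7+3+11+1+0+27) / 6 = 49/6 = 8.17

8.17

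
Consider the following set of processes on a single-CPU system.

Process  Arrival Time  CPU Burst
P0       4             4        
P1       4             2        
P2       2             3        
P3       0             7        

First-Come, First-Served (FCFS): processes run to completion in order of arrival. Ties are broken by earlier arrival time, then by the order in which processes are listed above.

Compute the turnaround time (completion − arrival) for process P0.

Schedule: | P3 0-7 | P2 7-10 | P0 10-14 | P1 14-16 |
Completion: P0=14  P1=16  P2=10  P3=7
Turnaround (C−A): P0=10  P1=12  P2=8  P3=7
Turnaround(P0) = completion − arrival = 14 − 4 = 10

10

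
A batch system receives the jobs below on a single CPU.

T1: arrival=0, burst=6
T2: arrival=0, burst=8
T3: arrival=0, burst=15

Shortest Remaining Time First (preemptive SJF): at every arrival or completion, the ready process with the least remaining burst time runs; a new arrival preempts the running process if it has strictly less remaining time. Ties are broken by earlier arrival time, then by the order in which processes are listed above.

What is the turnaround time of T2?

Schedule: | T1 0-6 | T2 6-14 | T3 14-29 |
Completion: T1=6  T2=14  T3=29
Turnaround(T2) = completion − arrival = 14 − 0 = 14

14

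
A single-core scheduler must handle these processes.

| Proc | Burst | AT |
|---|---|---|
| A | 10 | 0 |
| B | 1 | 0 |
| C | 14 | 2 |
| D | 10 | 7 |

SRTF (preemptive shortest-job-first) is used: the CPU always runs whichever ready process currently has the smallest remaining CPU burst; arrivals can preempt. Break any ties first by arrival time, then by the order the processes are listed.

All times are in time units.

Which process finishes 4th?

Schedule: | B 0-1 | A 1-11 | D 11-21 | C 21-35 |
Completion: A=11  B=1  C=35  D=21
Turnaround (C−A): A=11  B=1  C=33  D=14
Finish order: B → A → D → C

C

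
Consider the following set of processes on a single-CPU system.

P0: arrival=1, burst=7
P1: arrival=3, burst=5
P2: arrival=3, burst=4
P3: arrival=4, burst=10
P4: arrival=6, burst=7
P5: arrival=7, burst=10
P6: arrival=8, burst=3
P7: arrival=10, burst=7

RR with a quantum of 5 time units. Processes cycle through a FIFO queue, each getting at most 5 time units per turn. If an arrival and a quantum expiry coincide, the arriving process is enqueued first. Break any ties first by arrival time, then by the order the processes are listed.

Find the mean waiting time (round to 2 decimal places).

Timeline: | idle 0-1 | P0 1-6 | P1 6-11 | P2 11-15 | P3 15-20 | P4 20-25 | P0 25-27 | P5 27-32 | P6 32-35 | P7 35-40 | P3 40-45 | P4 45-47 | P5 47-52 | P7 52-54 |
Completion: P0=27  P1=11  P2=15  P3=45  P4=47  P5=52  P6=35  P7=54
Turnaround (C−A): P0=26  P1=8  P2=12  P3=41  P4=41  P5=45  P6=27  P7=44
Waiting times: P0=19, P1=3, P2=8, P3=31, P4=34, P5=35, P6=24, P7=37
Average waiting = (19+3+8+31+34+35+24+37) / 8 = 191/8 = 23.88

23.88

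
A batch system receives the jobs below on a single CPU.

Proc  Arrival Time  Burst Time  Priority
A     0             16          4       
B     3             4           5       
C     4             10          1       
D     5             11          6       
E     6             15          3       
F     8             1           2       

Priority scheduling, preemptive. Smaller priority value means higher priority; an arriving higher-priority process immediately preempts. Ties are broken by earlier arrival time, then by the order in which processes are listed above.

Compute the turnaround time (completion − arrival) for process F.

7

Schedule: | A 0-4 | C 4-14 | F 14-15 | E 15-30 | A 30-42 | B 42-46 | D 46-57 |
Completion: A=42  B=46  C=14  D=57  E=30  F=15
Turnaround(F) = completion − arrival = 15 − 8 = 7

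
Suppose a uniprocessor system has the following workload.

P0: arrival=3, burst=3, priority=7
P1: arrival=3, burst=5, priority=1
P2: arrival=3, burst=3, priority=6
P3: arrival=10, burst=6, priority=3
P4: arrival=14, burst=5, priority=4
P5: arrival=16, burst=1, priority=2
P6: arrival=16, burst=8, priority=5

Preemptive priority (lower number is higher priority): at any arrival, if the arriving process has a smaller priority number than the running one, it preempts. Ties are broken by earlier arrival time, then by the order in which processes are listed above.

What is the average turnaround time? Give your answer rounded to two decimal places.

Timeline: | idle 0-3 | P1 3-8 | P2 8-10 | P3 10-16 | P5 16-17 | P4 17-22 | P6 22-30 | P2 30-31 | P0 31-34 |
Completion: P0=34  P1=8  P2=31  P3=16  P4=22  P5=17  P6=30
Turnaround (C−A): P0=31  P1=5  P2=28  P3=6  P4=8  P5=1  P6=14
Turnaround times: P0=31, P1=5, P2=28, P3=6, P4=8, P5=1, P6=14
Average turnaround = (31+5+28+6+8+1+14) / 7 = 93/7 = 13.29

13.29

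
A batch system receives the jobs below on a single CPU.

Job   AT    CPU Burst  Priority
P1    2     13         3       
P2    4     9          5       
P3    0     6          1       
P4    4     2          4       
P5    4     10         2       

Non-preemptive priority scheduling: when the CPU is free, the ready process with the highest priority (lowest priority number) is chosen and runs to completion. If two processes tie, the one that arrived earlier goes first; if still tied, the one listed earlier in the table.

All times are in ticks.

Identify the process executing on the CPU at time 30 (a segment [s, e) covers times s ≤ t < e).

P4

Timeline: | P3 0-6 | P5 6-16 | P1 16-29 | P4 29-31 | P2 31-40 |
Completion: P1=29  P2=40  P3=6  P4=31  P5=16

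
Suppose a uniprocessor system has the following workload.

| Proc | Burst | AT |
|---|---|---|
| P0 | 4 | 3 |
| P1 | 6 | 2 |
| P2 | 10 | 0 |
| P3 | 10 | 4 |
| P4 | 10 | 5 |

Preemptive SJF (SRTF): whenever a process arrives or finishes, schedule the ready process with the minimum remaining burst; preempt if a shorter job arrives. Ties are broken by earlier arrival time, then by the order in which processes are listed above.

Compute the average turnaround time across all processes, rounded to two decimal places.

Schedule: | P2 0-2 | P1 2-3 | P0 3-7 | P1 7-12 | P2 12-20 | P3 20-30 | P4 30-40 |
Completion: P0=7  P1=12  P2=20  P3=30  P4=40
Turnaround times: P0=4, P1=10, P2=20, P3=26, P4=35
Average turnaround = (4+10+20+26+35) / 5 = 95/5 = 19.00

19.00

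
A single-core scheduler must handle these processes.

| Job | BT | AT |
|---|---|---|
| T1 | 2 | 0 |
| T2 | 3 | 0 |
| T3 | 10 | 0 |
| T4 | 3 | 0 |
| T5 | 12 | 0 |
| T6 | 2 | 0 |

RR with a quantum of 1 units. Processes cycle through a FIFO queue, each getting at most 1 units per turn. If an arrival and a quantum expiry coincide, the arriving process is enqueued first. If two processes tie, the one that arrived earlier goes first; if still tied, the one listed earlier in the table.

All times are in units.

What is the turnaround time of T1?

Timeline: | T1 0-1 | T2 1-2 | T3 2-3 | T4 3-4 | T5 4-5 | T6 5-6 | T1 6-7 | T2 7-8 | T3 8-9 | T4 9-10 | T5 10-11 | T6 11-12 | T2 12-13 | T3 13-14 | T4 14-15 | T5 15-16 | T3 16-17 | T5 17-18 | T3 18-19 | T5 19-20 | T3 20-21 | T5 21-22 | T3 22-23 | T5 23-24 | T3 24-25 | T5 25-26 | T3 26-27 | T5 27-28 | T3 28-29 | T5 29-32 |
Completion: T1=7  T2=13  T3=29  T4=15  T5=32  T6=12
Turnaround (C−A): T1=7  T2=13  T3=29  T4=15  T5=32  T6=12
Turnaround(T1) = completion − arrival = 7 − 0 = 7

7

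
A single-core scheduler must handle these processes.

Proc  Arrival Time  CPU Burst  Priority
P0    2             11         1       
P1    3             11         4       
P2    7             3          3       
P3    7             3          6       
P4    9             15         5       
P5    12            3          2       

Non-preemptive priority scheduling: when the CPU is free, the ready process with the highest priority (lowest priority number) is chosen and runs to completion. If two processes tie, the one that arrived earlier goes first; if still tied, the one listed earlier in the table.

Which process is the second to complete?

Timeline: | idle 0-2 | P0 2-13 | P5 13-16 | P2 16-19 | P1 19-30 | P4 30-45 | P3 45-48 |
Completion: P0=13  P1=30  P2=19  P3=48  P4=45  P5=16
Turnaround (C−A): P0=11  P1=27  P2=12  P3=41  P4=36  P5=4
Finish order: P0 → P5 → P2 → P1 → P4 → P3

P5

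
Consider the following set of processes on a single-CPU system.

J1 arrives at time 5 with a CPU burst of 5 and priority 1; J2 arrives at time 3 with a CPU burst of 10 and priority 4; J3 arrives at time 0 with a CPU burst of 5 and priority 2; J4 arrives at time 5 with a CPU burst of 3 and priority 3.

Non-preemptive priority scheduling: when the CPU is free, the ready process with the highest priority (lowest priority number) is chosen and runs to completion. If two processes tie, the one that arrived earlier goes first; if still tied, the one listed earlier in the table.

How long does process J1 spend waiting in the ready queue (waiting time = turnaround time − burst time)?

Gantt: | J3 0-5 | J1 5-10 | J4 10-13 | J2 13-23 |
Completion: J1=10  J2=23  J3=5  J4=13
Turnaround (C−A): J1=5  J2=20  J3=5  J4=8
Waiting(J1) = turnaround − burst = 5 − 5 = 0

0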